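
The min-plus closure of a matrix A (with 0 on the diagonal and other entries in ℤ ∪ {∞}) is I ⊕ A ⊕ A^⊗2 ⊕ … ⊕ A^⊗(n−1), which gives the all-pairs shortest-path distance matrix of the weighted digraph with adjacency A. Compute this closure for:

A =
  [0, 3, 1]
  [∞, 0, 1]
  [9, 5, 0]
Closure =
  [0, 3, 1]
  [10, 0, 1]
  [9, 5, 0]

This is the Floyd-Warshall all-pairs shortest-path computation. For each intermediate vertex k = 0, 1, …, 2, update dist[i][j] ← min(dist[i][j], dist[i][k] + dist[k][j]). The final matrix gives, for each (i, j), the minimum total weight of any directed path from i to j (possibly empty when i = j).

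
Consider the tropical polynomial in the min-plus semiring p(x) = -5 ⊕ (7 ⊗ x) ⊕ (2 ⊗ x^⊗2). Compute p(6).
p(6) = -5

A tropical monomial a ⊗ x^⊗i evaluates to a + i · x. Evaluating each term at x = 6:
  Term 0 contributes -5 + 0 · 6 = -5
  Term 1 contributes 7 + 1 · 6 = 13
  Term 2 contributes 2 + 2 · 6 = 14
p(6) = ⊕ of these = min[-5, 13, 14] = -5.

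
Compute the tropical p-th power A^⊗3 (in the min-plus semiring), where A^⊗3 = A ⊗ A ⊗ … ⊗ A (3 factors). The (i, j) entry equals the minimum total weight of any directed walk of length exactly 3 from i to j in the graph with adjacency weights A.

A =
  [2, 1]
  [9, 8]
A^⊗3 =
  [6, 5]
  [13, 12]

Each entry (A^⊗3)_ij equals the minimum over all length-3 walks i = v_0 → v_1 → … → v_3 = j of Σ_t A[v_t][v_{t+1}]. For example, for (i, j) = (0, 1) we minimise over 4 possible intermediate vertex sequences; the minimum is 5, attained along the walk 0 → 0 → 0 → 1.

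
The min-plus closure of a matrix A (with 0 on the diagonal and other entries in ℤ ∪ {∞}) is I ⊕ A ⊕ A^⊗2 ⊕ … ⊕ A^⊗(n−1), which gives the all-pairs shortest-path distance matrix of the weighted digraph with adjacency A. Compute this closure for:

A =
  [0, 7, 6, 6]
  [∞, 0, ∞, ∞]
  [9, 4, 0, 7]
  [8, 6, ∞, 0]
Closure =
  [0, 7, 6, 6]
  [∞, 0, ∞, ∞]
  [9, 4, 0, 7]
  [8, 6, 14, 0]

This is the Floyd-Warshall all-pairs shortest-path computation. For each intermediate vertex k = 0, 1, …, 3, update dist[i][j] ← min(dist[i][j], dist[i][k] + dist[k][j]). The final matrix gives, for each (i, j), the minimum total weight of any directed path from i to j (possibly empty when i = j).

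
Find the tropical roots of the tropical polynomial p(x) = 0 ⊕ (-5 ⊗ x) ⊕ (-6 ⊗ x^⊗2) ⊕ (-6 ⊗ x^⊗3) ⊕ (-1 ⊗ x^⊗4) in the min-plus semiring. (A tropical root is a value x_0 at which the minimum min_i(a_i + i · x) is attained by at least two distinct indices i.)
Roots: {-5, 0, 1, 5}

Each tropical root is a break point of the lower envelope of the lines y = a_i + i · x (there are 5 lines, with slopes 0, 1, ..., 4). Only the lines that attain the minimum somewhere contribute to roots; other lines are dominated. Here the surviving (envelope) indices are i = 4, i = 3, i = 2, i = 1, i = 0.
Intersections between consecutive envelope lines give the roots: for adjacent envelope indices i < j the intersection is x = (a_i − a_j) / (j − i). Reading off the sorted break points: {-5, 0, 1, 5}.
Verification: at each break x_0, at least two indices attain the minimum of min_i(a_i + i · x_0).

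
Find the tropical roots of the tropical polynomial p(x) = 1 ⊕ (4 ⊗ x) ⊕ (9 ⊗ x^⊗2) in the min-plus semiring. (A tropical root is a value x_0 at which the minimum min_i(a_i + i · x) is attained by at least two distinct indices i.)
Roots: {-5, -3}

Each tropical root is a break point of the lower envelope of the lines y = a_i + i · x (there are 3 lines, with slopes 0, 1, ..., 2). Only the lines that attain the minimum somewhere contribute to roots; other lines are dominated. Here the surviving (envelope) indices are i = 2, i = 1, i = 0.
Intersections between consecutive envelope lines give the roots: for adjacent envelope indices i < j the intersection is x = (a_i − a_j) / (j − i). Reading off the sorted break points: {-5, -3}.
Verification: at each break x_0, at least two indices attain the minimum of min_i(a_i + i · x_0).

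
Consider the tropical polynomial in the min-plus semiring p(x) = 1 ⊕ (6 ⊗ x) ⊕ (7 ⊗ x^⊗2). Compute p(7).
p(7) = 1

A tropical monomial a ⊗ x^⊗i evaluates to a + i · x. Evaluating each term at x = 7:
  Term 0 contributes 1 + 0 · 7 = 1
  Term 1 contributes 6 + 1 · 7 = 13
  Term 2 contributes 7 + 2 · 7 = 21
p(7) = ⊕ of these = min[1, 13, 21] = 1.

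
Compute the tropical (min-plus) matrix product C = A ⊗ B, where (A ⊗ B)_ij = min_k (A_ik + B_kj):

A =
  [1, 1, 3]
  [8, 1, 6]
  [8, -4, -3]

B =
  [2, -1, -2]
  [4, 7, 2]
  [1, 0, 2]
A ⊗ B =
  [3, 0, -1]
  [5, 6, 3]
  [-2, -3, -2]

Apply the min-plus product entry-by-entry:
  C[0][0] = min over k of (A[0][0] + B[0][0] = 1 + 2 = 3, A[0][1] + B[1][0] = 1 + 4 = 5, A[0][2] + B[2][0] = 3 + 1 = 4) = 3 (attained at k = 0)
  C[0][1] = min over k of (A[0][0] + B[0][1] = 1 + -1 = 0, A[0][1] + B[1][1] = 1 + 7 = 8, A[0][2] + B[2][1] = 3 + 0 = 3) = 0 (attained at k = 0)
  C[0][2] = min over k of (A[0][0] + B[0][2] = 1 + -2 = -1, A[0][1] + B[1][2] = 1 + 2 = 3, A[0][2] + B[2][2] = 3 + 2 = 5) = -1 (attained at k = 0)
  C[1][0] = min over k of (A[1][0] + B[0][0] = 8 + 2 = 10, A[1][1] + B[1][0] = 1 + 4 = 5, A[1][2] + B[2][0] = 6 + 1 = 7) = 5 (attained at k = 1)
  C[1][1] = min over k of (A[1][0] + B[0][1] = 8 + -1 = 7, A[1][1] + B[1][1] = 1 + 7 = 8, A[1][2] + B[2][1] = 6 + 0 = 6) = 6 (attained at k = 2)
  C[1][2] = min over k of (A[1][0] + B[0][2] = 8 + -2 = 6, A[1][1] + B[1][2] = 1 + 2 = 3, A[1][2] + B[2][2] = 6 + 2 = 8) = 3 (attained at k = 1)
  C[2][0] = min over k of (A[2][0] + B[0][0] = 8 + 2 = 10, A[2][1] + B[1][0] = -4 + 4 = 0, A[2][2] + B[2][0] = -3 + 1 = -2) = -2 (attained at k = 2)
  C[2][1] = min over k of (A[2][0] + B[0][1] = 8 + -1 = 7, A[2][1] + B[1][1] = -4 + 7 = 3, A[2][2] + B[2][1] = -3 + 0 = -3) = -3 (attained at k = 2)
  C[2][2] = min over k of (A[2][0] + B[0][2] = 8 + -2 = 6, A[2][1] + B[1][2] = -4 + 2 = -2, A[2][2] + B[2][2] = -3 + 2 = -1) = -2 (attained at k = 1)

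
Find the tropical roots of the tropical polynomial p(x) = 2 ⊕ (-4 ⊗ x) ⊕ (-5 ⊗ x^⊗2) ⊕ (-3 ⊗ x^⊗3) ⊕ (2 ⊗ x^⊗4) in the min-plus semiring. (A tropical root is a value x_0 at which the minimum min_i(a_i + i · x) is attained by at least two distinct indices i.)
Roots: {-5, -2, 1, 6}

Each tropical root is a break point of the lower envelope of the lines y = a_i + i · x (there are 5 lines, with slopes 0, 1, ..., 4). Only the lines that attain the minimum somewhere contribute to roots; other lines are dominated. Here the surviving (envelope) indices are i = 4, i = 3, i = 2, i = 1, i = 0.
Intersections between consecutive envelope lines give the roots: for adjacent envelope indices i < j the intersection is x = (a_i − a_j) / (j − i). Reading off the sorted break points: {-5, -2, 1, 6}.
Verification: at each break x_0, at least two indices attain the minimum of min_i(a_i + i · x_0).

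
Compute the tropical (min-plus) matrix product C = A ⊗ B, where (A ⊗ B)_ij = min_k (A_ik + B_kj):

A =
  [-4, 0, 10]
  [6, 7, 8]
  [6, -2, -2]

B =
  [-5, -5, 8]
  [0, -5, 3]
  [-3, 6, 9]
A ⊗ B =
  [-9, -9, 3]
  [1, 1, 10]
  [-5, -7, 1]

Apply the min-plus product entry-by-entry:
  C[0][0] = min over k of (A[0][0] + B[0][0] = -4 + -5 = -9, A[0][1] + B[1][0] = 0 + 0 = 0, A[0][2] + B[2][0] = 10 + -3 = 7) = -9 (attained at k = 0)
  C[0][1] = min over k of (A[0][0] + B[0][1] = -4 + -5 = -9, A[0][1] + B[1][1] = 0 + -5 = -5, A[0][2] + B[2][1] = 10 + 6 = 16) = -9 (attained at k = 0)
  C[0][2] = min over k of (A[0][0] + B[0][2] = -4 + 8 = 4, A[0][1] + B[1][2] = 0 + 3 = 3, A[0][2] + B[2][2] = 10 + 9 = 19) = 3 (attained at k = 1)
  C[1][0] = min over k of (A[1][0] + B[0][0] = 6 + -5 = 1, A[1][1] + B[1][0] = 7 + 0 = 7, A[1][2] + B[2][0] = 8 + -3 = 5) = 1 (attained at k = 0)
  C[1][1] = min over k of (A[1][0] + B[0][1] = 6 + -5 = 1, A[1][1] + B[1][1] = 7 + -5 = 2, A[1][2] + B[2][1] = 8 + 6 = 14) = 1 (attained at k = 0)
  C[1][2] = min over k of (A[1][0] + B[0][2] = 6 + 8 = 14, A[1][1] + B[1][2] = 7 + 3 = 10, A[1][2] + B[2][2] = 8 + 9 = 17) = 10 (attained at k = 1)
  C[2][0] = min over k of (A[2][0] + B[0][0] = 6 + -5 = 1, A[2][1] + B[1][0] = -2 + 0 = -2, A[2][2] + B[2][0] = -2 + -3 = -5) = -5 (attained at k = 2)
  C[2][1] = min over k of (A[2][0] + B[0][1] = 6 + -5 = 1, A[2][1] + B[1][1] = -2 + -5 = -7, A[2][2] + B[2][1] = -2 + 6 = 4) = -7 (attained at k = 1)
  C[2][2] = min over k of (A[2][0] + B[0][2] = 6 + 8 = 14, A[2][1] + B[1][2] = -2 + 3 = 1, A[2][2] + B[2][2] = -2 + 9 = 7) = 1 (attained at k = 1)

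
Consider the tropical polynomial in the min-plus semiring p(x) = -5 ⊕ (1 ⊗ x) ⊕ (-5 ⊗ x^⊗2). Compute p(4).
p(4) = -5

A tropical monomial a ⊗ x^⊗i evaluates to a + i · x. Evaluating each term at x = 4:
  Term 0 contributes -5 + 0 · 4 = -5
  Term 1 contributes 1 + 1 · 4 = 5
  Term 2 contributes -5 + 2 · 4 = 3
p(4) = ⊕ of these = min[-5, 5, 3] = -5.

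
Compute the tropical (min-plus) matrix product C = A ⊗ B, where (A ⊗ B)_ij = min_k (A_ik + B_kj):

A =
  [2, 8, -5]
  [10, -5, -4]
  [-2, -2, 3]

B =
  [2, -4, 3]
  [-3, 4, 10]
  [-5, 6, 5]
A ⊗ B =
  [-10, -2, 0]
  [-9, -1, 1]
  [-5, -6, 1]

Apply the min-plus product entry-by-entry:
  C[0][0] = min over k of (A[0][0] + B[0][0] = 2 + 2 = 4, A[0][1] + B[1][0] = 8 + -3 = 5, A[0][2] + B[2][0] = -5 + -5 = -10) = -10 (attained at k = 2)
  C[0][1] = min over k of (A[0][0] + B[0][1] = 2 + -4 = -2, A[0][1] + B[1][1] = 8 + 4 = 12, A[0][2] + B[2][1] = -5 + 6 = 1) = -2 (attained at k = 0)
  C[0][2] = min over k of (A[0][0] + B[0][2] = 2 + 3 = 5, A[0][1] + B[1][2] = 8 + 10 = 18, A[0][2] + B[2][2] = -5 + 5 = 0) = 0 (attained at k = 2)
  C[1][0] = min over k of (A[1][0] + B[0][0] = 10 + 2 = 12, A[1][1] + B[1][0] = -5 + -3 = -8, A[1][2] + B[2][0] = -4 + -5 = -9) = -9 (attained at k = 2)
  C[1][1] = min over k of (A[1][0] + B[0][1] = 10 + -4 = 6, A[1][1] + B[1][1] = -5 + 4 = -1, A[1][2] + B[2][1] = -4 + 6 = 2) = -1 (attained at k = 1)
  C[1][2] = min over k of (A[1][0] + B[0][2] = 10 + 3 = 13, A[1][1] + B[1][2] = -5 + 10 = 5, A[1][2] + B[2][2] = -4 + 5 = 1) = 1 (attained at k = 2)
  C[2][0] = min over k of (A[2][0] + B[0][0] = -2 + 2 = 0, A[2][1] + B[1][0] = -2 + -3 = -5, A[2][2] + B[2][0] = 3 + -5 = -2) = -5 (attained at k = 1)
  C[2][1] = min over k of (A[2][0] + B[0][1] = -2 + -4 = -6, A[2][1] + B[1][1] = -2 + 4 = 2, A[2][2] + B[2][1] = 3 + 6 = 9) = -6 (attained at k = 0)
  C[2][2] = min over k of (A[2][0] + B[0][2] = -2 + 3 = 1, A[2][1] + B[1][2] = -2 + 10 = 8, A[2][2] + B[2][2] = 3 + 5 = 8) = 1 (attained at k = 0)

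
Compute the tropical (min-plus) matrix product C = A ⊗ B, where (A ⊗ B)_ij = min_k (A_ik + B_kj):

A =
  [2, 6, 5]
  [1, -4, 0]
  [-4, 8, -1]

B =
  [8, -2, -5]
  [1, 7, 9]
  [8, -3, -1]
A ⊗ B =
  [7, 0, -3]
  [-3, -3, -4]
  [4, -6, -9]

Apply the min-plus product entry-by-entry:
  C[0][0] = min over k of (A[0][0] + B[0][0] = 2 + 8 = 10, A[0][1] + B[1][0] = 6 + 1 = 7, A[0][2] + B[2][0] = 5 + 8 = 13) = 7 (attained at k = 1)
  C[0][1] = min over k of (A[0][0] + B[0][1] = 2 + -2 = 0, A[0][1] + B[1][1] = 6 + 7 = 13, A[0][2] + B[2][1] = 5 + -3 = 2) = 0 (attained at k = 0)
  C[0][2] = min over k of (A[0][0] + B[0][2] = 2 + -5 = -3, A[0][1] + B[1][2] = 6 + 9 = 15, A[0][2] + B[2][2] = 5 + -1 = 4) = -3 (attained at k = 0)
  C[1][0] = min over k of (A[1][0] + B[0][0] = 1 + 8 = 9, A[1][1] + B[1][0] = -4 + 1 = -3, A[1][2] + B[2][0] = 0 + 8 = 8) = -3 (attained at k = 1)
  C[1][1] = min over k of (A[1][0] + B[0][1] = 1 + -2 = -1, A[1][1] + B[1][1] = -4 + 7 = 3, A[1][2] + B[2][1] = 0 + -3 = -3) = -3 (attained at k = 2)
  C[1][2] = min over k of (A[1][0] + B[0][2] = 1 + -5 = -4, A[1][1] + B[1][2] = -4 + 9 = 5, A[1][2] + B[2][2] = 0 + -1 = -1) = -4 (attained at k = 0)
  C[2][0] = min over k of (A[2][0] + B[0][0] = -4 + 8 = 4, A[2][1] + B[1][0] = 8 + 1 = 9, A[2][2] + B[2][0] = -1 + 8 = 7) = 4 (attained at k = 0)
  C[2][1] = min over k of (A[2][0] + B[0][1] = -4 + -2 = -6, A[2][1] + B[1][1] = 8 + 7 = 15, A[2][2] + B[2][1] = -1 + -3 = -4) = -6 (attained at k = 0)
  C[2][2] = min over k of (A[2][0] + B[0][2] = -4 + -5 = -9, A[2][1] + B[1][2] = 8 + 9 = 17, A[2][2] + B[2][2] = -1 + -1 = -2) = -9 (attained at k = 0)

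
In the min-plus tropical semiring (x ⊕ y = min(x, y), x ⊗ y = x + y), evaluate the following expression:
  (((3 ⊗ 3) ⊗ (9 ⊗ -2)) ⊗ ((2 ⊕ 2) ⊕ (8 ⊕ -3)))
(((3 ⊗ 3) ⊗ (9 ⊗ -2)) ⊗ ((2 ⊕ 2) ⊕ (8 ⊕ -3))) = 10

Expand innermost to outermost. Recall ⊕ takes the minimum of its arguments and ⊗ takes their sum. Working out the expression (((3 ⊗ 3) ⊗ (9 ⊗ -2)) ⊗ ((2 ⊕ 2) ⊕ (8 ⊕ -3))) gives 10.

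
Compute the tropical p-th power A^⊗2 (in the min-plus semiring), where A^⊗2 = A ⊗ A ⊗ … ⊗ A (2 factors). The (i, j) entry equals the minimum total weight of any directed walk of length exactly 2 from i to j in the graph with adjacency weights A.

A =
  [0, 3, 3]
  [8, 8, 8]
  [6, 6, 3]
A^⊗2 =
  [0, 3, 3]
  [8, 11, 11]
  [6, 9, 6]

Each entry (A^⊗2)_ij equals the minimum over all length-2 walks i = v_0 → v_1 → … → v_2 = j of Σ_t A[v_t][v_{t+1}]. For example, for (i, j) = (0, 2) we minimise over 3 possible intermediate vertex sequences; the minimum is 3, attained along the walk 0 → 0 → 2.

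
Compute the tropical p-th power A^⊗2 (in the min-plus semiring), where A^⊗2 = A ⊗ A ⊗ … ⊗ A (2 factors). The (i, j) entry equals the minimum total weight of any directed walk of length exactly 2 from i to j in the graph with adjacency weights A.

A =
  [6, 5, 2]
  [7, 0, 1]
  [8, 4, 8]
A^⊗2 =
  [10, 5, 6]
  [7, 0, 1]
  [11, 4, 5]

Each entry (A^⊗2)_ij equals the minimum over all length-2 walks i = v_0 → v_1 → … → v_2 = j of Σ_t A[v_t][v_{t+1}]. For example, for (i, j) = (0, 2) we minimise over 3 possible intermediate vertex sequences; the minimum is 6, attained along the walk 0 → 1 → 2.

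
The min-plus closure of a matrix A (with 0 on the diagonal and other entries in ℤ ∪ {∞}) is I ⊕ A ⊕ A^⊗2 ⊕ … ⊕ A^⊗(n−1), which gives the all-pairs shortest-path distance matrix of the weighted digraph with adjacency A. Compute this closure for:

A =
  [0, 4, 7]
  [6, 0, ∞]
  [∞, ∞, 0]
Closure =
  [0, 4, 7]
  [6, 0, 13]
  [∞, ∞, 0]

This is the Floyd-Warshall all-pairs shortest-path computation. For each intermediate vertex k = 0, 1, …, 2, update dist[i][j] ← min(dist[i][j], dist[i][k] + dist[k][j]). The final matrix gives, for each (i, j), the minimum total weight of any directed path from i to j (possibly empty when i = j).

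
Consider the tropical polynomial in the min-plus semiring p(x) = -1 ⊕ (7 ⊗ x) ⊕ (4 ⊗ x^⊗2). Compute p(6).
p(6) = -1

A tropical monomial a ⊗ x^⊗i evaluates to a + i · x. Evaluating each term at x = 6:
  Term 0 contributes -1 + 0 · 6 = -1
  Term 1 contributes 7 + 1 · 6 = 13
  Term 2 contributes 4 + 2 · 6 = 16
p(6) = ⊕ of these = min[-1, 13, 16] = -1.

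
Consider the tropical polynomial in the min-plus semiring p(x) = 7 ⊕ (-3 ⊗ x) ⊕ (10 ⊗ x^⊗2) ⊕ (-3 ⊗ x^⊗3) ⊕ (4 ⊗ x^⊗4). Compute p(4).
p(4) = 1

A tropical monomial a ⊗ x^⊗i evaluates to a + i · x. Evaluating each term at x = 4:
  Term 0 contributes 7 + 0 · 4 = 7
  Term 1 contributes -3 + 1 · 4 = 1
  Term 2 contributes 10 + 2 · 4 = 18
  Term 3 contributes -3 + 3 · 4 = 9
  Term 4 contributes 4 + 4 · 4 = 20
p(4) = ⊕ of these = min[7, 1, 18, 9, 20] = 1.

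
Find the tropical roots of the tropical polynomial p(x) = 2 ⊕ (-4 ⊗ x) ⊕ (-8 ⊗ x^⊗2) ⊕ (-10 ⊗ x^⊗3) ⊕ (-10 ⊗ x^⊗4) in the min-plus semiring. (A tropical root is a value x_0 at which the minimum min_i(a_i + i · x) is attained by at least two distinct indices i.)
Roots: {0, 2, 4, 6}

Each tropical root is a break point of the lower envelope of the lines y = a_i + i · x (there are 5 lines, with slopes 0, 1, ..., 4). Only the lines that attain the minimum somewhere contribute to roots; other lines are dominated. Here the surviving (envelope) indices are i = 4, i = 3, i = 2, i = 1, i = 0.
Intersections between consecutive envelope lines give the roots: for adjacent envelope indices i < j the intersection is x = (a_i − a_j) / (j − i). Reading off the sorted break points: {0, 2, 4, 6}.
Verification: at each break x_0, at least two indices attain the minimum of min_i(a_i + i · x_0).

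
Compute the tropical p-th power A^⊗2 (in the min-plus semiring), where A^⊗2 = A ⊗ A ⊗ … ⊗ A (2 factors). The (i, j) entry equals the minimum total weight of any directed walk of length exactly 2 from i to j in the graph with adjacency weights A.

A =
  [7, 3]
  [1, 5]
A^⊗2 =
  [4, 8]
  [6, 4]

Each entry (A^⊗2)_ij equals the minimum over all length-2 walks i = v_0 → v_1 → … → v_2 = j of Σ_t A[v_t][v_{t+1}]. For example, for (i, j) = (0, 1) we minimise over 2 possible intermediate vertex sequences; the minimum is 8, attained along the walk 0 → 1 → 1.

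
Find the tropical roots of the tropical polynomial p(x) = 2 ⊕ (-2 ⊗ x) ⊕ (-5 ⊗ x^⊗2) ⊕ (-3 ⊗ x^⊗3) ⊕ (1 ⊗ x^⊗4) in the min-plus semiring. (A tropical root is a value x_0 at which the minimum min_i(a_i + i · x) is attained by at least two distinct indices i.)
Roots: {-4, -2, 3, 4}

Each tropical root is a break point of the lower envelope of the lines y = a_i + i · x (there are 5 lines, with slopes 0, 1, ..., 4). Only the lines that attain the minimum somewhere contribute to roots; other lines are dominated. Here the surviving (envelope) indices are i = 4, i = 3, i = 2, i = 1, i = 0.
Intersections between consecutive envelope lines give the roots: for adjacent envelope indices i < j the intersection is x = (a_i − a_j) / (j − i). Reading off the sorted break points: {-4, -2, 3, 4}.
Verification: at each break x_0, at least two indices attain the minimum of min_i(a_i + i · x_0).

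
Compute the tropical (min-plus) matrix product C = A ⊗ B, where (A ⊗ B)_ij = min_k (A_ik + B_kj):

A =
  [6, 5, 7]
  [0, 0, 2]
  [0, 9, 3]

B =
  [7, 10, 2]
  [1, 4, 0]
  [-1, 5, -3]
A ⊗ B =
  [6, 9, 4]
  [1, 4, -1]
  [2, 8, 0]

Apply the min-plus product entry-by-entry:
  C[0][0] = min over k of (A[0][0] + B[0][0] = 6 + 7 = 13, A[0][1] + B[1][0] = 5 + 1 = 6, A[0][2] + B[2][0] = 7 + -1 = 6) = 6 (attained at k = 1)
  C[0][1] = min over k of (A[0][0] + B[0][1] = 6 + 10 = 16, A[0][1] + B[1][1] = 5 + 4 = 9, A[0][2] + B[2][1] = 7 + 5 = 12) = 9 (attained at k = 1)
  C[0][2] = min over k of (A[0][0] + B[0][2] = 6 + 2 = 8, A[0][1] + B[1][2] = 5 + 0 = 5, A[0][2] + B[2][2] = 7 + -3 = 4) = 4 (attained at k = 2)
  C[1][0] = min over k of (A[1][0] + B[0][0] = 0 + 7 = 7, A[1][1] + B[1][0] = 0 + 1 = 1, A[1][2] + B[2][0] = 2 + -1 = 1) = 1 (attained at k = 1)
  C[1][1] = min over k of (A[1][0] + B[0][1] = 0 + 10 = 10, A[1][1] + B[1][1] = 0 + 4 = 4, A[1][2] + B[2][1] = 2 + 5 = 7) = 4 (attained at k = 1)
  C[1][2] = min over k of (A[1][0] + B[0][2] = 0 + 2 = 2, A[1][1] + B[1][2] = 0 + 0 = 0, A[1][2] + B[2][2] = 2 + -3 = -1) = -1 (attained at k = 2)
  C[2][0] = min over k of (A[2][0] + B[0][0] = 0 + 7 = 7, A[2][1] + B[1][0] = 9 + 1 = 10, A[2][2] + B[2][0] = 3 + -1 = 2) = 2 (attained at k = 2)
  C[2][1] = min over k of (A[2][0] + B[0][1] = 0 + 10 = 10, A[2][1] + B[1][1] = 9 + 4 = 13, A[2][2] + B[2][1] = 3 + 5 = 8) = 8 (attained at k = 2)
  C[2][2] = min over k of (A[2][0] + B[0][2] = 0 + 2 = 2, A[2][1] + B[1][2] = 9 + 0 = 9, A[2][2] + B[2][2] = 3 + -3 = 0) = 0 (attained at k = 2)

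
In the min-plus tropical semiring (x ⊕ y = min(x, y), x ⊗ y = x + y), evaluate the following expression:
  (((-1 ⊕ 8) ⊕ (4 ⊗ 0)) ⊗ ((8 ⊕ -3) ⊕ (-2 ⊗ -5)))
(((-1 ⊕ 8) ⊕ (4 ⊗ 0)) ⊗ ((8 ⊕ -3) ⊕ (-2 ⊗ -5))) = -8

Expand innermost to outermost. Recall ⊕ takes the minimum of its arguments and ⊗ takes their sum. Working out the expression (((-1 ⊕ 8) ⊕ (4 ⊗ 0)) ⊗ ((8 ⊕ -3) ⊕ (-2 ⊗ -5))) gives -8.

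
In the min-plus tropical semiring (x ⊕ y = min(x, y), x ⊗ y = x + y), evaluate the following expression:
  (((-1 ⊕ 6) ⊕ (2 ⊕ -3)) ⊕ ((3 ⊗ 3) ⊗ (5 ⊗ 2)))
(((-1 ⊕ 6) ⊕ (2 ⊕ -3)) ⊕ ((3 ⊗ 3) ⊗ (5 ⊗ 2))) = -3

Expand innermost to outermost. Recall ⊕ takes the minimum of its arguments and ⊗ takes their sum. Working out the expression (((-1 ⊕ 6) ⊕ (2 ⊕ -3)) ⊕ ((3 ⊗ 3) ⊗ (5 ⊗ 2))) gives -3.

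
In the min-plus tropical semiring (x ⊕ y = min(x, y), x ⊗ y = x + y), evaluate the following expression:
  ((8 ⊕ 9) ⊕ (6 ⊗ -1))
((8 ⊕ 9) ⊕ (6 ⊗ -1)) = 5

Expand innermost to outermost. Recall ⊕ takes the minimum of its arguments and ⊗ takes their sum. Working out the expression ((8 ⊕ 9) ⊕ (6 ⊗ -1)) gives 5.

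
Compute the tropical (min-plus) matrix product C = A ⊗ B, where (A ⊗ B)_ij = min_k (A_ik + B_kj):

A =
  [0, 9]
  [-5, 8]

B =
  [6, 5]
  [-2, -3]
A ⊗ B =
  [6, 5]
  [1, 0]

Apply the min-plus product entry-by-entry:
  C[0][0] = min over k of (A[0][0] + B[0][0] = 0 + 6 = 6, A[0][1] + B[1][0] = 9 + -2 = 7) = 6 (attained at k = 0)
  C[0][1] = min over k of (A[0][0] + B[0][1] = 0 + 5 = 5, A[0][1] + B[1][1] = 9 + -3 = 6) = 5 (attained at k = 0)
  C[1][0] = min over k of (A[1][0] + B[0][0] = -5 + 6 = 1, A[1][1] + B[1][0] = 8 + -2 = 6) = 1 (attained at k = 0)
  C[1][1] = min over k of (A[1][0] + B[0][1] = -5 + 5 = 0, A[1][1] + B[1][1] = 8 + -3 = 5) = 0 (attained at k = 0)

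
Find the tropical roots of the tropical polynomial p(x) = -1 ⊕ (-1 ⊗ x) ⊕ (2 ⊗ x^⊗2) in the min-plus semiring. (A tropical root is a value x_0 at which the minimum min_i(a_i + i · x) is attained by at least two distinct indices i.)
Roots: {-3, 0}

Each tropical root is a break point of the lower envelope of the lines y = a_i + i · x (there are 3 lines, with slopes 0, 1, ..., 2). Only the lines that attain the minimum somewhere contribute to roots; other lines are dominated. Here the surviving (envelope) indices are i = 2, i = 1, i = 0.
Intersections between consecutive envelope lines give the roots: for adjacent envelope indices i < j the intersection is x = (a_i − a_j) / (j − i). Reading off the sorted break points: {-3, 0}.
Verification: at each break x_0, at least two indices attain the minimum of min_i(a_i + i · x_0).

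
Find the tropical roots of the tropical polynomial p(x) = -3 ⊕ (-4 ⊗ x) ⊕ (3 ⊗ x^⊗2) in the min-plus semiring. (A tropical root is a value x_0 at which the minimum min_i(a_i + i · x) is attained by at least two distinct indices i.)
Roots: {-7, 1}

Each tropical root is a break point of the lower envelope of the lines y = a_i + i · x (there are 3 lines, with slopes 0, 1, ..., 2). Only the lines that attain the minimum somewhere contribute to roots; other lines are dominated. Here the surviving (envelope) indices are i = 2, i = 1, i = 0.
Intersections between consecutive envelope lines give the roots: for adjacent envelope indices i < j the intersection is x = (a_i − a_j) / (j − i). Reading off the sorted break points: {-7, 1}.
Verification: at each break x_0, at least two indices attain the minimum of min_i(a_i + i · x_0).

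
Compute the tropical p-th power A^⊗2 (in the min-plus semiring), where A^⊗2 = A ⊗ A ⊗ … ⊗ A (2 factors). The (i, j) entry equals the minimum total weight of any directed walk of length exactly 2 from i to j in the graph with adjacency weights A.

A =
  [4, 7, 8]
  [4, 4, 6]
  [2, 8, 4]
A^⊗2 =
  [8, 11, 12]
  [8, 8, 10]
  [6, 9, 8]

Each entry (A^⊗2)_ij equals the minimum over all length-2 walks i = v_0 → v_1 → … → v_2 = j of Σ_t A[v_t][v_{t+1}]. For example, for (i, j) = (0, 2) we minimise over 3 possible intermediate vertex sequences; the minimum is 12, attained along the walk 0 → 0 → 2.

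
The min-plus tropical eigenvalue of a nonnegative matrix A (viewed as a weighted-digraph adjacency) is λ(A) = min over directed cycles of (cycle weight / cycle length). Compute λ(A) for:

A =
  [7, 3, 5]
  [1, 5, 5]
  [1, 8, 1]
λ(A) = 1

Enumerate directed cycles and compute their means (weight / length). Sample:
  cycle 0 → 0: weight = 7, length = 1, mean = 7/1 ≈ 7.000
  cycle 1 → 1: weight = 5, length = 1, mean = 5/1 ≈ 5.000
  cycle 2 → 2: weight = 1, length = 1, mean = 1/1 ≈ 1.000
  cycle 0 → 1 → 0: weight = 4, length = 2, mean = 4/2 ≈ 2.000
  cycle 0 → 2 → 0: weight = 6, length = 2, mean = 6/2 ≈ 3.000
  cycle 1 → 0 → 1: weight = 4, length = 2, mean = 4/2 ≈ 2.000
Minimum mean = 1.000, attained e.g. along the cycle 2 → 2 with weight 1 and length 1. So λ(A) = 1/1 = 1.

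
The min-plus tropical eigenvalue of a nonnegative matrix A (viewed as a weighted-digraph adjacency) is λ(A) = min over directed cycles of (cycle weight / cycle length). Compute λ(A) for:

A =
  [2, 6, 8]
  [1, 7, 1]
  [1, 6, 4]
λ(A) = 2

Enumerate directed cycles and compute their means (weight / length). Sample:
  cycle 0 → 0: weight = 2, length = 1, mean = 2/1 ≈ 2.000
  cycle 1 → 1: weight = 7, length = 1, mean = 7/1 ≈ 7.000
  cycle 2 → 2: weight = 4, length = 1, mean = 4/1 ≈ 4.000
  cycle 0 → 1 → 0: weight = 7, length = 2, mean = 7/2 ≈ 3.500
  cycle 0 → 2 → 0: weight = 9, length = 2, mean = 9/2 ≈ 4.500
  cycle 1 → 0 → 1: weight = 7, length = 2, mean = 7/2 ≈ 3.500
Minimum mean = 2.000, attained e.g. along the cycle 0 → 0 with weight 2 and length 1. So λ(A) = 2/1 = 2.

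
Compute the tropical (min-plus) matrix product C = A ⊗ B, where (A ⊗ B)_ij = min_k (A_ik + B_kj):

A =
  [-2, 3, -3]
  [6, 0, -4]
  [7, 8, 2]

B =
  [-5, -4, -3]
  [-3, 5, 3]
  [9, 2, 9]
A ⊗ B =
  [-7, -6, -5]
  [-3, -2, 3]
  [2, 3, 4]

Apply the min-plus product entry-by-entry:
  C[0][0] = min over k of (A[0][0] + B[0][0] = -2 + -5 = -7, A[0][1] + B[1][0] = 3 + -3 = 0, A[0][2] + B[2][0] = -3 + 9 = 6) = -7 (attained at k = 0)
  C[0][1] = min over k of (A[0][0] + B[0][1] = -2 + -4 = -6, A[0][1] + B[1][1] = 3 + 5 = 8, A[0][2] + B[2][1] = -3 + 2 = -1) = -6 (attained at k = 0)
  C[0][2] = min over k of (A[0][0] + B[0][2] = -2 + -3 = -5, A[0][1] + B[1][2] = 3 + 3 = 6, A[0][2] + B[2][2] = -3 + 9 = 6) = -5 (attained at k = 0)
  C[1][0] = min over k of (A[1][0] + B[0][0] = 6 + -5 = 1, A[1][1] + B[1][0] = 0 + -3 = -3, A[1][2] + B[2][0] = -4 + 9 = 5) = -3 (attained at k = 1)
  C[1][1] = min over k of (A[1][0] + B[0][1] = 6 + -4 = 2, A[1][1] + B[1][1] = 0 + 5 = 5, A[1][2] + B[2][1] = -4 + 2 = -2) = -2 (attained at k = 2)
  C[1][2] = min over k of (A[1][0] + B[0][2] = 6 + -3 = 3, A[1][1] + B[1][2] = 0 + 3 = 3, A[1][2] + B[2][2] = -4 + 9 = 5) = 3 (attained at k = 0)
  C[2][0] = min over k of (A[2][0] + B[0][0] = 7 + -5 = 2, A[2][1] + B[1][0] = 8 + -3 = 5, A[2][2] + B[2][0] = 2 + 9 = 11) = 2 (attained at k = 0)
  C[2][1] = min over k of (A[2][0] + B[0][1] = 7 + -4 = 3, A[2][1] + B[1][1] = 8 + 5 = 13, A[2][2] + B[2][1] = 2 + 2 = 4) = 3 (attained at k = 0)
  C[2][2] = min over k of (A[2][0] + B[0][2] = 7 + -3 = 4, A[2][1] + B[1][2] = 8 + 3 = 11, A[2][2] + B[2][2] = 2 + 9 = 11) = 4 (attained at k = 0)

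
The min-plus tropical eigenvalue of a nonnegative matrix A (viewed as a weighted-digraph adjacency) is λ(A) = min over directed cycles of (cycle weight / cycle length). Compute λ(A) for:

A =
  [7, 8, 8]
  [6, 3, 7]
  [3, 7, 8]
λ(A) = 3

Enumerate directed cycles and compute their means (weight / length). Sample:
  cycle 0 → 0: weight = 7, length = 1, mean = 7/1 ≈ 7.000
  cycle 1 → 1: weight = 3, length = 1, mean = 3/1 ≈ 3.000
  cycle 2 → 2: weight = 8, length = 1, mean = 8/1 ≈ 8.000
  cycle 0 → 1 → 0: weight = 14, length = 2, mean = 14/2 ≈ 7.000
  cycle 0 → 2 → 0: weight = 11, length = 2, mean = 11/2 ≈ 5.500
  cycle 1 → 0 → 1: weight = 14, length = 2, mean = 14/2 ≈ 7.000
Minimum mean = 3.000, attained e.g. along the cycle 1 → 1 with weight 3 and length 1. So λ(A) = 3/1 = 3.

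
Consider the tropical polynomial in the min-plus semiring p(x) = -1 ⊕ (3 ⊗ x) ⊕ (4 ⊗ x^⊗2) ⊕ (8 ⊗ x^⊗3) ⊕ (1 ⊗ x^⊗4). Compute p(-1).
p(-1) = -3

A tropical monomial a ⊗ x^⊗i evaluates to a + i · x. Evaluating each term at x = -1:
  Term 0 contributes -1 + 0 · -1 = -1
  Term 1 contributes 3 + 1 · -1 = 2
  Term 2 contributes 4 + 2 · -1 = 2
  Term 3 contributes 8 + 3 · -1 = 5
  Term 4 contributes 1 + 4 · -1 = -3
p(-1) = ⊕ of these = min[-1, 2, 2, 5, -3] = -3.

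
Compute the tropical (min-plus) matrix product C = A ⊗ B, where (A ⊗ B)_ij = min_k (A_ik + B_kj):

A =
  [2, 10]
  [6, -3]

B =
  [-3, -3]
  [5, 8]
A ⊗ B =
  [-1, -1]
  [2, 3]

Apply the min-plus product entry-by-entry:
  C[0][0] = min over k of (A[0][0] + B[0][0] = 2 + -3 = -1, A[0][1] + B[1][0] = 10 + 5 = 15) = -1 (attained at k = 0)
  C[0][1] = min over k of (A[0][0] + B[0][1] = 2 + -3 = -1, A[0][1] + B[1][1] = 10 + 8 = 18) = -1 (attained at k = 0)
  C[1][0] = min over k of (A[1][0] + B[0][0] = 6 + -3 = 3, A[1][1] + B[1][0] = -3 + 5 = 2) = 2 (attained at k = 1)
  C[1][1] = min over k of (A[1][0] + B[0][1] = 6 + -3 = 3, A[1][1] + B[1][1] = -3 + 8 = 5) = 3 (attained at k = 0)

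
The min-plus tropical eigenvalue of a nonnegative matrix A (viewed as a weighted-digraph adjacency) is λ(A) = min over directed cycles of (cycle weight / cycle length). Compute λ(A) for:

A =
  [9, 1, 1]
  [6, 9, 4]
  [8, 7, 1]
λ(A) = 1

Enumerate directed cycles and compute their means (weight / length). Sample:
  cycle 0 → 0: weight = 9, length = 1, mean = 9/1 ≈ 9.000
  cycle 1 → 1: weight = 9, length = 1, mean = 9/1 ≈ 9.000
  cycle 2 → 2: weight = 1, length = 1, mean = 1/1 ≈ 1.000
  cycle 0 → 1 → 0: weight = 7, length = 2, mean = 7/2 ≈ 3.500
  cycle 0 → 2 → 0: weight = 9, length = 2, mean = 9/2 ≈ 4.500
  cycle 1 → 0 → 1: weight = 7, length = 2, mean = 7/2 ≈ 3.500
Minimum mean = 1.000, attained e.g. along the cycle 2 → 2 with weight 1 and length 1. So λ(A) = 1/1 = 1.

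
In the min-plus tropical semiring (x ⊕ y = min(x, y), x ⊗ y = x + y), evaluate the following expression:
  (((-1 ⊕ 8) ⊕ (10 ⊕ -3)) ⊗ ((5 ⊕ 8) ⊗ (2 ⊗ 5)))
(((-1 ⊕ 8) ⊕ (10 ⊕ -3)) ⊗ ((5 ⊕ 8) ⊗ (2 ⊗ 5))) = 9

Expand innermost to outermost. Recall ⊕ takes the minimum of its arguments and ⊗ takes their sum. Working out the expression (((-1 ⊕ 8) ⊕ (10 ⊕ -3)) ⊗ ((5 ⊕ 8) ⊗ (2 ⊗ 5))) gives 9.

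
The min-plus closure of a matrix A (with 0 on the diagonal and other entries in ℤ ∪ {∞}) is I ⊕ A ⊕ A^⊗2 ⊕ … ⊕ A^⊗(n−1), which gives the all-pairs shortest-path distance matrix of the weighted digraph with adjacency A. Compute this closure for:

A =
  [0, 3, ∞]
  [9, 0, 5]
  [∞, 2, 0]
Closure =
  [0, 3, 8]
  [9, 0, 5]
  [11, 2, 0]

This is the Floyd-Warshall all-pairs shortest-path computation. For each intermediate vertex k = 0, 1, …, 2, update dist[i][j] ← min(dist[i][j], dist[i][k] + dist[k][j]). The final matrix gives, for each (i, j), the minimum total weight of any directed path from i to j (possibly empty when i = j).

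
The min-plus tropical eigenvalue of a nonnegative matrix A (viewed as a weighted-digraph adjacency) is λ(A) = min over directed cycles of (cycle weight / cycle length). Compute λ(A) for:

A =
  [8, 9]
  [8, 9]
λ(A) = 8

Enumerate directed cycles and compute their means (weight / length). Sample:
  cycle 0 → 0: weight = 8, length = 1, mean = 8/1 ≈ 8.000
  cycle 1 → 1: weight = 9, length = 1, mean = 9/1 ≈ 9.000
  cycle 0 → 1 → 0: weight = 17, length = 2, mean = 17/2 ≈ 8.500
  cycle 1 → 0 → 1: weight = 17, length = 2, mean = 17/2 ≈ 8.500
Minimum mean = 8.000, attained e.g. along the cycle 0 → 0 with weight 8 and length 1. So λ(A) = 8/1 = 8.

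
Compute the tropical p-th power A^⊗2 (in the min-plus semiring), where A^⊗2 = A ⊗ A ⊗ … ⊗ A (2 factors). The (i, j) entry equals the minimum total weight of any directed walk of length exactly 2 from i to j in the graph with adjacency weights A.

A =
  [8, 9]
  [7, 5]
A^⊗2 =
  [16, 14]
  [12, 10]

Each entry (A^⊗2)_ij equals the minimum over all length-2 walks i = v_0 → v_1 → … → v_2 = j of Σ_t A[v_t][v_{t+1}]. For example, for (i, j) = (0, 1) we minimise over 2 possible intermediate vertex sequences; the minimum is 14, attained along the walk 0 → 1 → 1.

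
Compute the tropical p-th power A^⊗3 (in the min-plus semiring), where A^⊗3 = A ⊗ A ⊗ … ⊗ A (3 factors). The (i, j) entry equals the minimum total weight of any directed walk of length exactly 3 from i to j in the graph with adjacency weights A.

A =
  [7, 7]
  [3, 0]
A^⊗3 =
  [10, 7]
  [3, 0]

Each entry (A^⊗3)_ij equals the minimum over all length-3 walks i = v_0 → v_1 → … → v_3 = j of Σ_t A[v_t][v_{t+1}]. For example, for (i, j) = (0, 1) we minimise over 4 possible intermediate vertex sequences; the minimum is 7, attained along the walk 0 → 1 → 1 → 1.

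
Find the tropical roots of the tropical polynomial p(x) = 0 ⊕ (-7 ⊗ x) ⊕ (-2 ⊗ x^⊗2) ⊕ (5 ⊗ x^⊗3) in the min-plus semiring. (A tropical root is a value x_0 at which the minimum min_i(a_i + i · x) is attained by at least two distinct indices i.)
Roots: {-7, -5, 7}

Each tropical root is a break point of the lower envelope of the lines y = a_i + i · x (there are 4 lines, with slopes 0, 1, ..., 3). Only the lines that attain the minimum somewhere contribute to roots; other lines are dominated. Here the surviving (envelope) indices are i = 3, i = 2, i = 1, i = 0.
Intersections between consecutive envelope lines give the roots: for adjacent envelope indices i < j the intersection is x = (a_i − a_j) / (j − i). Reading off the sorted break points: {-7, -5, 7}.
Verification: at each break x_0, at least two indices attain the minimum of min_i(a_i + i · x_0).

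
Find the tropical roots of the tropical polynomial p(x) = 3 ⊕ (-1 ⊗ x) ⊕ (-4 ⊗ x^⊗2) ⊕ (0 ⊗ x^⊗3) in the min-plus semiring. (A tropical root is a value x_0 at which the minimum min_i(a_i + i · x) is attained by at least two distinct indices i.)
Roots: {-4, 3, 4}

Each tropical root is a break point of the lower envelope of the lines y = a_i + i · x (there are 4 lines, with slopes 0, 1, ..., 3). Only the lines that attain the minimum somewhere contribute to roots; other lines are dominated. Here the surviving (envelope) indices are i = 3, i = 2, i = 1, i = 0.
Intersections between consecutive envelope lines give the roots: for adjacent envelope indices i < j the intersection is x = (a_i − a_j) / (j − i). Reading off the sorted break points: {-4, 3, 4}.
Verification: at each break x_0, at least two indices attain the minimum of min_i(a_i + i · x_0).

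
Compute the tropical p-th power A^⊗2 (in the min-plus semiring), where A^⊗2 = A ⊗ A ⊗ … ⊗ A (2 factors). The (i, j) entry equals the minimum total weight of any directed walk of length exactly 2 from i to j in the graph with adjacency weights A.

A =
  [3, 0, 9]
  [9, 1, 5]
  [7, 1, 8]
A^⊗2 =
  [6, 1, 5]
  [10, 2, 6]
  [10, 2, 6]

Each entry (A^⊗2)_ij equals the minimum over all length-2 walks i = v_0 → v_1 → … → v_2 = j of Σ_t A[v_t][v_{t+1}]. For example, for (i, j) = (0, 2) we minimise over 3 possible intermediate vertex sequences; the minimum is 5, attained along the walk 0 → 1 → 2.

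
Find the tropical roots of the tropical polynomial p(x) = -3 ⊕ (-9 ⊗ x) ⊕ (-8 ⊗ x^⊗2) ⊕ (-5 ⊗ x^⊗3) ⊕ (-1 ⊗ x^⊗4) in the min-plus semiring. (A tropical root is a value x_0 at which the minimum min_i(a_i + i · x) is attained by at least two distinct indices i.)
Roots: {-4, -3, -1, 6}

Each tropical root is a break point of the lower envelope of the lines y = a_i + i · x (there are 5 lines, with slopes 0, 1, ..., 4). Only the lines that attain the minimum somewhere contribute to roots; other lines are dominated. Here the surviving (envelope) indices are i = 4, i = 3, i = 2, i = 1, i = 0.
Intersections between consecutive envelope lines give the roots: for adjacent envelope indices i < j the intersection is x = (a_i − a_j) / (j − i). Reading off the sorted break points: {-4, -3, -1, 6}.
Verification: at each break x_0, at least two indices attain the minimum of min_i(a_i + i · x_0).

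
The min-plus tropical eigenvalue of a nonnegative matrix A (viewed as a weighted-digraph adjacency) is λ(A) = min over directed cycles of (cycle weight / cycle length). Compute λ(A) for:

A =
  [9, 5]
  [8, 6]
λ(A) = 6

Enumerate directed cycles and compute their means (weight / length). Sample:
  cycle 0 → 0: weight = 9, length = 1, mean = 9/1 ≈ 9.000
  cycle 1 → 1: weight = 6, length = 1, mean = 6/1 ≈ 6.000
  cycle 0 → 1 → 0: weight = 13, length = 2, mean = 13/2 ≈ 6.500
  cycle 1 → 0 → 1: weight = 13, length = 2, mean = 13/2 ≈ 6.500
Minimum mean = 6.000, attained e.g. along the cycle 1 → 1 with weight 6 and length 1. So λ(A) = 6/1 = 6.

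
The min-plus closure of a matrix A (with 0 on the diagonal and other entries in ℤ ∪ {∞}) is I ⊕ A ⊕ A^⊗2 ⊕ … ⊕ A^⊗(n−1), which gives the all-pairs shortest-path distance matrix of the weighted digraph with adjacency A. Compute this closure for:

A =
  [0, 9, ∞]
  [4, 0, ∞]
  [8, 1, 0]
Closure =
  [0, 9, ∞]
  [4, 0, ∞]
  [5, 1, 0]

This is the Floyd-Warshall all-pairs shortest-path computation. For each intermediate vertex k = 0, 1, …, 2, update dist[i][j] ← min(dist[i][j], dist[i][k] + dist[k][j]). The final matrix gives, for each (i, j), the minimum total weight of any directed path from i to j (possibly empty when i = j).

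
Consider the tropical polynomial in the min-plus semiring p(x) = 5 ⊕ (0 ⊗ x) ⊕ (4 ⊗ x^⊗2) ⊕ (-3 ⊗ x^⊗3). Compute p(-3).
p(-3) = -12

A tropical monomial a ⊗ x^⊗i evaluates to a + i · x. Evaluating each term at x = -3:
  Term 0 contributes 5 + 0 · -3 = 5
  Term 1 contributes 0 + 1 · -3 = -3
  Term 2 contributes 4 + 2 · -3 = -2
  Term 3 contributes -3 + 3 · -3 = -12
p(-3) = ⊕ of these = min[5, -3, -2, -12] = -12.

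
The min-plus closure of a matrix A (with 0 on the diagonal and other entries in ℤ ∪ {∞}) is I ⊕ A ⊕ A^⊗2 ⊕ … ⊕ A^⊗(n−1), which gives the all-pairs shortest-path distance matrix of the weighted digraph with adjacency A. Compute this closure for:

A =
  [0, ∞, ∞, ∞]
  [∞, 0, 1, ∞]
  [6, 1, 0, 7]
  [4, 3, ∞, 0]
Closure =
  [0, ∞, ∞, ∞]
  [7, 0, 1, 8]
  [6, 1, 0, 7]
  [4, 3, 4, 0]

This is the Floyd-Warshall all-pairs shortest-path computation. For each intermediate vertex k = 0, 1, …, 3, update dist[i][j] ← min(dist[i][j], dist[i][k] + dist[k][j]). The final matrix gives, for each (i, j), the minimum total weight of any directed path from i to j (possibly empty when i = j).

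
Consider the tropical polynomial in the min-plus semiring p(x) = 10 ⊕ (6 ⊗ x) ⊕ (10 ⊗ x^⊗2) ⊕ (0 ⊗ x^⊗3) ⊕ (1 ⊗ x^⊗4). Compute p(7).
p(7) = 10

A tropical monomial a ⊗ x^⊗i evaluates to a + i · x. Evaluating each term at x = 7:
  Term 0 contributes 10 + 0 · 7 = 10
  Term 1 contributes 6 + 1 · 7 = 13
  Term 2 contributes 10 + 2 · 7 = 24
  Term 3 contributes 0 + 3 · 7 = 21
  Term 4 contributes 1 + 4 · 7 = 29
p(7) = ⊕ of these = min[10, 13, 24, 21, 29] = 10.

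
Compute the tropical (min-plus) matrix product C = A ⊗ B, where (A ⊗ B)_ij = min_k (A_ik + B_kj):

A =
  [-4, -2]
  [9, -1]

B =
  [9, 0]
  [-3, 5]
A ⊗ B =
  [-5, -4]
  [-4, 4]

Apply the min-plus product entry-by-entry:
  C[0][0] = min over k of (A[0][0] + B[0][0] = -4 + 9 = 5, A[0][1] + B[1][0] = -2 + -3 = -5) = -5 (attained at k = 1)
  C[0][1] = min over k of (A[0][0] + B[0][1] = -4 + 0 = -4, A[0][1] + B[1][1] = -2 + 5 = 3) = -4 (attained at k = 0)
  C[1][0] = min over k of (A[1][0] + B[0][0] = 9 + 9 = 18, A[1][1] + B[1][0] = -1 + -3 = -4) = -4 (attained at k = 1)
  C[1][1] = min over k of (A[1][0] + B[0][1] = 9 + 0 = 9, A[1][1] + B[1][1] = -1 + 5 = 4) = 4 (attained at k = 1)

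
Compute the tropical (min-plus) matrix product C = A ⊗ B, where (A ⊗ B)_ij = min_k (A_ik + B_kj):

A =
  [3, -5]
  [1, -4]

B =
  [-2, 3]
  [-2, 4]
A ⊗ B =
  [-7, -1]
  [-6, 0]

Apply the min-plus product entry-by-entry:
  C[0][0] = min over k of (A[0][0] + B[0][0] = 3 + -2 = 1, A[0][1] + B[1][0] = -5 + -2 = -7) = -7 (attained at k = 1)
  C[0][1] = min over k of (A[0][0] + B[0][1] = 3 + 3 = 6, A[0][1] + B[1][1] = -5 + 4 = -1) = -1 (attained at k = 1)
  C[1][0] = min over k of (A[1][0] + B[0][0] = 1 + -2 = -1, A[1][1] + B[1][0] = -4 + -2 = -6) = -6 (attained at k = 1)
  C[1][1] = min over k of (A[1][0] + B[0][1] = 1 + 3 = 4, A[1][1] + B[1][1] = -4 + 4 = 0) = 0 (attained at k = 1)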